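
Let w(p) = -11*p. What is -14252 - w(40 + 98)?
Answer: -12734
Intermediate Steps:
-14252 - w(40 + 98) = -14252 - (-11)*(40 + 98) = -14252 - (-11)*138 = -14252 - 1*(-1518) = -14252 + 1518 = -12734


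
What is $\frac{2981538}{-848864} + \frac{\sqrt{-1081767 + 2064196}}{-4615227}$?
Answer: $- \frac{1490769}{424432} - \frac{\sqrt{982429}}{4615227} \approx -3.5126$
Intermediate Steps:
$\frac{2981538}{-848864} + \frac{\sqrt{-1081767 + 2064196}}{-4615227} = 2981538 \left(- \frac{1}{848864}\right) + \sqrt{982429} \left(- \frac{1}{4615227}\right) = - \frac{1490769}{424432} - \frac{\sqrt{982429}}{4615227}$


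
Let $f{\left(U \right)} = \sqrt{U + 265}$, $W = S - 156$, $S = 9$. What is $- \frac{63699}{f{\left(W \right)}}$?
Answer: $- \frac{63699 \sqrt{118}}{118} \approx -5864.0$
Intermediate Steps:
$W = -147$ ($W = 9 - 156 = -147$)
$f{\left(U \right)} = \sqrt{265 + U}$
$- \frac{63699}{f{\left(W \right)}} = - \frac{63699}{\sqrt{265 - 147}} = - \frac{63699}{\sqrt{118}} = - 63699 \frac{\sqrt{118}}{118} = - \frac{63699 \sqrt{118}}{118}$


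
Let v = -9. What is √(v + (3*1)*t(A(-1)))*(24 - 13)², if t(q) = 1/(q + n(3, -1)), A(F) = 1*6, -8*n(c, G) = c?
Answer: 121*I*√1905/15 ≈ 352.08*I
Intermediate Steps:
n(c, G) = -c/8
A(F) = 6
t(q) = 1/(-3/8 + q) (t(q) = 1/(q - ⅛*3) = 1/(q - 3/8) = 1/(-3/8 + q))
√(v + (3*1)*t(A(-1)))*(24 - 13)² = √(-9 + (3*1)*(8/(-3 + 8*6)))*(24 - 13)² = √(-9 + 3*(8/(-3 + 48)))*11² = √(-9 + 3*(8/45))*121 = √(-9 + 8/15)*121 = √(-127/15)*121 = (I*√1905/15)*121 = 121*I*√1905/15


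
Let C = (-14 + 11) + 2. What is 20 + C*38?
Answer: -18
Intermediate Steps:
C = -1 (C = -3 + 2 = -1)
20 + C*38 = 20 - 1*38 = 20 - 38 = -18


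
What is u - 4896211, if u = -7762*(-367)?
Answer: -2047557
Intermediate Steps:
u = 2848654
u - 4896211 = 2848654 - 4896211 = -2047557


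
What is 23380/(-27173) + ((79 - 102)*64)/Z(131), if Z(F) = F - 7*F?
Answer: 10810988/10678989 ≈ 1.0124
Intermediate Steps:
Z(F) = -6*F
23380/(-27173) + ((79 - 102)*64)/Z(131) = 23380/(-27173) + ((79 - 102)*64)/((-6*131)) = 23380*(-1/27173) - 23*64/(-786) = -23380/27173 - 1472*(-1/786) = -23380/27173 + 736/393 = 10810988/10678989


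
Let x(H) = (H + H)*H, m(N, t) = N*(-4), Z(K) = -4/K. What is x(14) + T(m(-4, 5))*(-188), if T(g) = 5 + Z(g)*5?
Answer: -313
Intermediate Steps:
m(N, t) = -4*N
x(H) = 2*H² (x(H) = (2*H)*H = 2*H²)
T(g) = 5 - 20/g (T(g) = 5 - 4/g*5 = 5 - 20/g)
x(14) + T(m(-4, 5))*(-188) = 2*14² + (5 - 20/((-4*(-4))))*(-188) = 2*196 + (5 - 20/16)*(-188) = 392 + (5 - 20*1/16)*(-188) = 392 + (5 - 5/4)*(-188) = 392 + (15/4)*(-188) = 392 - 705 = -313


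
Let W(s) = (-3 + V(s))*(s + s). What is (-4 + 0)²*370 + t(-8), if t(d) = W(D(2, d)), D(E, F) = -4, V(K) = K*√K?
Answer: 5944 + 64*I ≈ 5944.0 + 64.0*I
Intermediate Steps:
V(K) = K^(3/2)
W(s) = 2*s*(-3 + s^(3/2)) (W(s) = (-3 + s^(3/2))*(s + s) = (-3 + s^(3/2))*(2*s) = 2*s*(-3 + s^(3/2)))
t(d) = 24 + 64*I (t(d) = 2*(-4)*(-3 + (-4)^(3/2)) = 2*(-4)*(-3 - 8*I) = 24 + 64*I)
(-4 + 0)²*370 + t(-8) = (-4 + 0)²*370 + (24 + 64*I) = (-4)²*370 + (24 + 64*I) = 16*370 + (24 + 64*I) = 5920 + (24 + 64*I) = 5944 + 64*I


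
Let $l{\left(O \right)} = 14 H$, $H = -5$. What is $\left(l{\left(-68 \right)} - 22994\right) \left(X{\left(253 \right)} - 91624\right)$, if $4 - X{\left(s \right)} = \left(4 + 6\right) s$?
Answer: $2171475600$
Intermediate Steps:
$l{\left(O \right)} = -70$ ($l{\left(O \right)} = 14 \left(-5\right) = -70$)
$X{\left(s \right)} = 4 - 10 s$ ($X{\left(s \right)} = 4 - \left(4 + 6\right) s = 4 - 10 s$)
$\left(l{\left(-68 \right)} - 22994\right) \left(X{\left(253 \right)} - 91624\right) = \left(-70 - 22994\right) \left(\left(4 - 2530\right) - 91624\right) = - 23064 \left(\left(4 - 2530\right) - 91624\right) = - 23064 \left(-2526 - 91624\right) = \left(-23064\right) \left(-94150\right) = 2171475600$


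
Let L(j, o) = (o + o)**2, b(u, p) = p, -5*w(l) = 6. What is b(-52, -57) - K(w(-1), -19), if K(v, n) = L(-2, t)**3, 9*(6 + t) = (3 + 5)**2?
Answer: -94292137/531441 ≈ -177.43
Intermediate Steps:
w(l) = -6/5 (w(l) = -1/5*6 = -6/5)
t = 10/9 (t = -6 + (3 + 5)**2/9 = -6 + (1/9)*8**2 = -6 + (1/9)*64 = -6 + 64/9 = 10/9 ≈ 1.1111)
L(j, o) = 4*o**2 (L(j, o) = (2*o)**2 = 4*o**2)
K(v, n) = 64000000/531441 (K(v, n) = (4*(10/9)**2)**3 = (4*(100/81))**3 = (400/81)**3 = 64000000/531441)
b(-52, -57) - K(w(-1), -19) = -57 - 1*64000000/531441 = -57 - 64000000/531441 = -94292137/531441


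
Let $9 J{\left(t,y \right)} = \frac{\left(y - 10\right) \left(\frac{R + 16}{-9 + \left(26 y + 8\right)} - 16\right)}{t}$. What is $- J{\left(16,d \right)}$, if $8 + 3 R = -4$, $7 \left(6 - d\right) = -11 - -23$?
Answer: $- \frac{30710}{48699} \approx -0.63061$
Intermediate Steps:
$d = \frac{30}{7}$ ($d = 6 - \frac{-11 - -23}{7} = 6 - \frac{-11 + 23}{7} = 6 - \frac{12}{7} = \frac{30}{7} \approx 4.2857$)
$R = -4$ ($R = - \frac{8}{3} + \frac{1}{3} \left(-4\right) = - \frac{8}{3} - \frac{4}{3} = -4$)
$J{\left(t,y \right)} = \frac{\left(-16 + \frac{12}{-1 + 26 y}\right) \left(-10 + y\right)}{9 t}$ ($J{\left(t,y \right)} = \frac{\left(y - 10\right) \left(\frac{-4 + 16}{-9 + \left(26 y + 8\right)} - 16\right) \frac{1}{t}}{9} = \frac{\left(-10 + y\right) \left(\frac{12}{-9 + \left(8 + 26 y\right)} - 16\right) \frac{1}{t}}{9} = \frac{\left(-10 + y\right) \left(\frac{12}{-1 + 26 y} - 16\right) \frac{1}{t}}{9} = \frac{\left(-10 + y\right) \left(-16 + \frac{12}{-1 + 26 y}\right) \frac{1}{t}}{9} = \frac{\left(-16 + \frac{12}{-1 + 26 y}\right) \left(-10 + y\right) \frac{1}{t}}{9} = \frac{\frac{1}{t} \left(-16 + \frac{12}{-1 + 26 y}\right) \left(-10 + y\right)}{9} = \frac{\left(-16 + \frac{12}{-1 + 26 y}\right) \left(-10 + y\right)}{9 t}$)
$- J{\left(16,d \right)} = - \frac{4 \left(-70 - 104 \left(\frac{30}{7}\right)^{2} + 1047 \cdot \frac{30}{7}\right)}{9 \cdot 16 \left(-1 + 26 \cdot \frac{30}{7}\right)} = - \frac{4 \left(-70 - \frac{93600}{49} + \frac{31410}{7}\right)}{9 \cdot 16 \left(-1 + \frac{780}{7}\right)} = - \frac{4 \left(-70 - \frac{93600}{49} + \frac{31410}{7}\right)}{9 \cdot 16 \cdot \frac{773}{7}} = - \frac{4 \cdot 7 \cdot 122840}{9 \cdot 16 \cdot 773 \cdot 49} = \left(-1\right) \frac{30710}{48699} = - \frac{30710}{48699}$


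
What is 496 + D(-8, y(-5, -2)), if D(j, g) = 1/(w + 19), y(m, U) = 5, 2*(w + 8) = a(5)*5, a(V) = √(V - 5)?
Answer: 5457/11 ≈ 496.09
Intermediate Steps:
a(V) = √(-5 + V)
w = -8 (w = -8 + (√(-5 + 5)*5)/2 = -8 + (√0*5)/2 = -8 + (0*5)/2 = -8 + (½)*0 = -8 + 0 = -8)
D(j, g) = 1/11 (D(j, g) = 1/(-8 + 19) = 1/11)
496 + D(-8, y(-5, -2)) = 496 + 1/11 = 5457/11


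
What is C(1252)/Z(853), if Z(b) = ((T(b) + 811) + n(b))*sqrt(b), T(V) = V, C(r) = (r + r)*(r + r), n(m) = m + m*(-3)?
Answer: -3135008*sqrt(853)/17913 ≈ -5111.5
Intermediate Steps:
n(m) = -2*m (n(m) = m - 3*m = -2*m)
C(r) = 4*r**2 (C(r) = (2*r)*(2*r) = 4*r**2)
Z(b) = sqrt(b)*(811 - b) (Z(b) = ((b + 811) - 2*b)*sqrt(b) = ((811 + b) - 2*b)*sqrt(b) = (811 - b)*sqrt(b) = sqrt(b)*(811 - b))
C(1252)/Z(853) = (4*1252**2)/((sqrt(853)*(811 - 1*853))) = (4*1567504)/((sqrt(853)*(811 - 853))) = 6270016/((sqrt(853)*(-42))) = 6270016/((-42*sqrt(853))) = 6270016*(-sqrt(853)/35826) = -3135008*sqrt(853)/17913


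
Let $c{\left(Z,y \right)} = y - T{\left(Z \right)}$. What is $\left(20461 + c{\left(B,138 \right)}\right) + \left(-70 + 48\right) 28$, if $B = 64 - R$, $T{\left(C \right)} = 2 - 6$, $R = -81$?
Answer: $19987$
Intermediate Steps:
$T{\left(C \right)} = -4$ ($T{\left(C \right)} = 2 - 6 = -4$)
$B = 145$ ($B = 64 - -81 = 64 + 81 = 145$)
$c{\left(Z,y \right)} = 4 + y$ ($c{\left(Z,y \right)} = y - -4 = y + 4 = 4 + y$)
$\left(20461 + c{\left(B,138 \right)}\right) + \left(-70 + 48\right) 28 = \left(20461 + \left(4 + 138\right)\right) + \left(-70 + 48\right) 28 = \left(20461 + 142\right) - 616 = 20603 - 616 = 19987$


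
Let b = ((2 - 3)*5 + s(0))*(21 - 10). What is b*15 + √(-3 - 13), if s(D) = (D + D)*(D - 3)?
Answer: -825 + 4*I ≈ -825.0 + 4.0*I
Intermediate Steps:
s(D) = 2*D*(-3 + D) (s(D) = (2*D)*(-3 + D) = 2*D*(-3 + D))
b = -55 (b = ((2 - 3)*5 + 2*0*(-3 + 0))*(21 - 10) = (-1*5 + 2*0*(-3))*11 = (-5 + 0)*11 = -5*11 = -55)
b*15 + √(-3 - 13) = -55*15 + √(-3 - 13) = -825 + √(-16) = -825 + 4*I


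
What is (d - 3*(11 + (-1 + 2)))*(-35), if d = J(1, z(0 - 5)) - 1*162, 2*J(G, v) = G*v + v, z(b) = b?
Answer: 7105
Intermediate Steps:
J(G, v) = v/2 + G*v/2 (J(G, v) = (G*v + v)/2 = (v + G*v)/2 = v/2 + G*v/2)
d = -167 (d = (0 - 5)*(1 + 1)/2 - 1*162 = (1/2)*(-5)*2 - 162 = -5 - 162 = -167)
(d - 3*(11 + (-1 + 2)))*(-35) = (-167 - 3*(11 + (-1 + 2)))*(-35) = (-167 - 3*(11 + 1))*(-35) = (-167 - 3*12)*(-35) = (-167 - 1*36)*(-35) = (-167 - 36)*(-35) = -203*(-35) = 7105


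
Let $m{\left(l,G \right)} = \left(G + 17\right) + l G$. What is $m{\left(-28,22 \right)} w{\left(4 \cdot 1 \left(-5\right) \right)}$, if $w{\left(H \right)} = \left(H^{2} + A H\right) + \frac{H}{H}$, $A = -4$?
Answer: $-277537$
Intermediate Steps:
$m{\left(l,G \right)} = 17 + G + G l$ ($m{\left(l,G \right)} = \left(17 + G\right) + G l = 17 + G + G l$)
$w{\left(H \right)} = 1 + H^{2} - 4 H$ ($w{\left(H \right)} = \left(H^{2} - 4 H\right) + \frac{H}{H} = \left(H^{2} - 4 H\right) + 1 = 1 + H^{2} - 4 H$)
$m{\left(-28,22 \right)} w{\left(4 \cdot 1 \left(-5\right) \right)} = \left(17 + 22 + 22 \left(-28\right)\right) \left(1 + \left(4 \cdot 1 \left(-5\right)\right)^{2} - 4 \cdot 4 \cdot 1 \left(-5\right)\right) = \left(17 + 22 - 616\right) \left(1 + \left(4 \left(-5\right)\right)^{2} - 4 \cdot 4 \left(-5\right)\right) = - 577 \left(1 + \left(-20\right)^{2} - -80\right) = - 577 \left(1 + 400 + 80\right) = \left(-577\right) 481 = -277537$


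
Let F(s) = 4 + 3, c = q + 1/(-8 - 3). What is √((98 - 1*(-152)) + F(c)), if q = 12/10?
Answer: √257 ≈ 16.031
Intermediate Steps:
q = 6/5 (q = 12*(⅒) = 6/5 ≈ 1.2000)
c = 61/55 (c = 6/5 + 1/(-8 - 3) = 6/5 + 1/(-11) = 6/5 - 1/11 = 61/55 ≈ 1.1091)
F(s) = 7
√((98 - 1*(-152)) + F(c)) = √((98 - 1*(-152)) + 7) = √((98 + 152) + 7) = √(250 + 7) = √257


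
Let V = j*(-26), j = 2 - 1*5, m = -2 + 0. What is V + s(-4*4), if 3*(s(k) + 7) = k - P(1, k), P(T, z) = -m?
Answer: 65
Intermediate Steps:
m = -2
P(T, z) = 2 (P(T, z) = -1*(-2) = 2)
j = -3 (j = 2 - 5 = -3)
V = 78 (V = -3*(-26) = 78)
s(k) = -23/3 + k/3 (s(k) = -7 + (k - 1*2)/3 = -7 + (k - 2)/3 = -7 + (-2 + k)/3 = -7 + (-⅔ + k/3) = -23/3 + k/3)
V + s(-4*4) = 78 + (-23/3 + (-4*4)/3) = 78 + (-23/3 + (⅓)*(-16)) = 78 + (-23/3 - 16/3) = 78 - 13 = 65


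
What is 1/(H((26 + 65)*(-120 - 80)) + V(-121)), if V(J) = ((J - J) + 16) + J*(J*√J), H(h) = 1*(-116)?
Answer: -100/25937434601 - 161051*I/25937434601 ≈ -3.8554e-9 - 6.2092e-6*I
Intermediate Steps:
H(h) = -116
V(J) = 16 + J^(5/2) (V(J) = (0 + 16) + J*J^(3/2) = 16 + J^(5/2))
1/(H((26 + 65)*(-120 - 80)) + V(-121)) = 1/(-116 + (16 + (-121)^(5/2))) = 1/(-116 + (16 + 161051*I)) = 1/(-100 + 161051*I) = (-100 - 161051*I)/25937434601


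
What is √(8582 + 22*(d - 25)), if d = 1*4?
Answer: 2*√2030 ≈ 90.111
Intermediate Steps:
d = 4
√(8582 + 22*(d - 25)) = √(8582 + 22*(4 - 25)) = √(8582 + 22*(-21)) = √(8582 - 462) = √8120 = 2*√2030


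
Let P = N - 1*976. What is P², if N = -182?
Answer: 1340964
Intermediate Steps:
P = -1158 (P = -182 - 1*976 = -182 - 976 = -1158)
P² = (-1158)² = 1340964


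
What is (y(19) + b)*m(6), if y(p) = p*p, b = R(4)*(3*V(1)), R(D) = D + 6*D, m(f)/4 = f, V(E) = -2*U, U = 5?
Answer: -11496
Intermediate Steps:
V(E) = -10 (V(E) = -2*5 = -10)
m(f) = 4*f
R(D) = 7*D
b = -840 (b = (7*4)*(3*(-10)) = 28*(-30) = -840)
y(p) = p²
(y(19) + b)*m(6) = (19² - 840)*(4*6) = (361 - 840)*24 = -479*24 = -11496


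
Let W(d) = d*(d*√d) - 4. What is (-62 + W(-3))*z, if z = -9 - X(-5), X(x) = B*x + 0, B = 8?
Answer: -2046 + 279*I*√3 ≈ -2046.0 + 483.24*I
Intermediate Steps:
X(x) = 8*x (X(x) = 8*x + 0 = 8*x)
z = 31 (z = -9 - 8*(-5) = -9 - 1*(-40) = -9 + 40 = 31)
W(d) = -4 + d^(5/2) (W(d) = d*d^(3/2) - 4 = d^(5/2) - 4 = -4 + d^(5/2))
(-62 + W(-3))*z = (-62 + (-4 + (-3)^(5/2)))*31 = (-62 + (-4 + 9*I*√3))*31 = (-66 + 9*I*√3)*31 = -2046 + 279*I*√3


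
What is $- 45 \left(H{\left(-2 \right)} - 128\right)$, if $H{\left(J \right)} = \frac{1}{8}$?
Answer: $\frac{46035}{8} \approx 5754.4$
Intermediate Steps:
$H{\left(J \right)} = \frac{1}{8}$
$- 45 \left(H{\left(-2 \right)} - 128\right) = - 45 \left(\frac{1}{8} - 128\right) = \left(-45\right) \left(- \frac{1023}{8}\right) = \frac{46035}{8}$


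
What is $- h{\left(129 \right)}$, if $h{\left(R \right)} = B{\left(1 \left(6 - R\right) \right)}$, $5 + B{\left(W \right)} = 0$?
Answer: $5$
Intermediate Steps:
$B{\left(W \right)} = -5$ ($B{\left(W \right)} = -5 + 0 = -5$)
$h{\left(R \right)} = -5$
$- h{\left(129 \right)} = \left(-1\right) \left(-5\right) = 5$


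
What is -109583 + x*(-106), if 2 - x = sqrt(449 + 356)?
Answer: -109795 + 106*sqrt(805) ≈ -1.0679e+5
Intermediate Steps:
x = 2 - sqrt(805) (x = 2 - sqrt(449 + 356) = 2 - sqrt(805) ≈ -26.373)
-109583 + x*(-106) = -109583 + (2 - sqrt(805))*(-106) = -109583 + (-212 + 106*sqrt(805)) = -109795 + 106*sqrt(805)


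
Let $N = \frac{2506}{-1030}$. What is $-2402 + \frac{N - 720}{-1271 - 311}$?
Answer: $- \frac{1956609407}{814730} \approx -2401.5$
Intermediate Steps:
$N = - \frac{1253}{515}$ ($N = 2506 \left(- \frac{1}{1030}\right) = - \frac{1253}{515} \approx -2.433$)
$-2402 + \frac{N - 720}{-1271 - 311} = -2402 + \frac{- \frac{1253}{515} - 720}{-1271 - 311} = -2402 - \frac{372053}{515 \left(-1582\right)} = -2402 - - \frac{372053}{814730} = -2402 + \frac{372053}{814730} = - \frac{1956609407}{814730}$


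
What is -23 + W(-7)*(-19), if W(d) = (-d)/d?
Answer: -4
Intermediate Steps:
W(d) = -1
-23 + W(-7)*(-19) = -23 - 1*(-19) = -23 + 19 = -4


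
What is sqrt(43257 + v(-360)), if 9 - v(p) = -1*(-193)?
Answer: sqrt(43073) ≈ 207.54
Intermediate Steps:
v(p) = -184 (v(p) = 9 - (-1)*(-193) = 9 - 1*193 = 9 - 193 = -184)
sqrt(43257 + v(-360)) = sqrt(43257 - 184) = sqrt(43073)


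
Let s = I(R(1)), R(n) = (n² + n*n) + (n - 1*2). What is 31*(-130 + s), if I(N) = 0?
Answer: -4030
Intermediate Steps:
R(n) = -2 + n + 2*n² (R(n) = (n² + n²) + (n - 2) = 2*n² + (-2 + n) = -2 + n + 2*n²)
s = 0
31*(-130 + s) = 31*(-130 + 0) = 31*(-130) = -4030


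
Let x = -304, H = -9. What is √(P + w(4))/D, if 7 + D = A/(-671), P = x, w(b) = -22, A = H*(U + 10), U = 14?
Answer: -671*I*√326/4481 ≈ -2.7037*I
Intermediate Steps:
A = -216 (A = -9*(14 + 10) = -9*24 = -216)
P = -304
D = -4481/671 (D = -7 - 216/(-671) = -7 - 216*(-1/671) = -7 + 216/671 = -4481/671 ≈ -6.6781)
√(P + w(4))/D = √(-304 - 22)/(-4481/671) = √(-326)*(-671/4481) = (I*√326)*(-671/4481) = -671*I*√326/4481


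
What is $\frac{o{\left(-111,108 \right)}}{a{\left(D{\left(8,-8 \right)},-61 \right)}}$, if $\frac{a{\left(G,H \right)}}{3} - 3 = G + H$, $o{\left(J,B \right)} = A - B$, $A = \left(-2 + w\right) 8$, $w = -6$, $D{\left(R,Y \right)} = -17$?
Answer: $\frac{172}{225} \approx 0.76444$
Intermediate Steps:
$A = -64$ ($A = \left(-2 - 6\right) 8 = \left(-8\right) 8 = -64$)
$o{\left(J,B \right)} = -64 - B$
$a{\left(G,H \right)} = 9 + 3 G + 3 H$ ($a{\left(G,H \right)} = 9 + 3 \left(G + H\right) = 9 + \left(3 G + 3 H\right) = 9 + 3 G + 3 H$)
$\frac{o{\left(-111,108 \right)}}{a{\left(D{\left(8,-8 \right)},-61 \right)}} = \frac{-64 - 108}{9 + 3 \left(-17\right) + 3 \left(-61\right)} = \frac{-64 - 108}{9 - 51 - 183} = - \frac{172}{-225} = \left(-172\right) \left(- \frac{1}{225}\right) = \frac{172}{225}$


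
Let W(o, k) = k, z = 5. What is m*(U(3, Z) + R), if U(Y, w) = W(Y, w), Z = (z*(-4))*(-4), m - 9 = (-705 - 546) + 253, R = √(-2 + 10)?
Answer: -79120 - 1978*√2 ≈ -81917.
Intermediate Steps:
R = 2*√2 (R = √8 = 2*√2 ≈ 2.8284)
m = -989 (m = 9 + ((-705 - 546) + 253) = 9 + (-1251 + 253) = 9 - 998 = -989)
Z = 80 (Z = (5*(-4))*(-4) = -20*(-4) = 80)
U(Y, w) = w
m*(U(3, Z) + R) = -989*(80 + 2*√2) = -79120 - 1978*√2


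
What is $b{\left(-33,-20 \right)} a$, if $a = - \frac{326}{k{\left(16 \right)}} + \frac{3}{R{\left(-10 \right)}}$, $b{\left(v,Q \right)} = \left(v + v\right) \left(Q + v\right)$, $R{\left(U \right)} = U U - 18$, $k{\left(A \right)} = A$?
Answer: $- \frac{11667579}{164} \approx -71144.0$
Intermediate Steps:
$R{\left(U \right)} = -18 + U^{2}$ ($R{\left(U \right)} = U^{2} - 18 = -18 + U^{2}$)
$b{\left(v,Q \right)} = 2 v \left(Q + v\right)$
$a = - \frac{6671}{328}$ ($a = - \frac{326}{16} + \frac{3}{-18 + \left(-10\right)^{2}} = \left(-326\right) \frac{1}{16} + \frac{3}{-18 + 100} = - \frac{163}{8} + \frac{3}{82} = - \frac{6671}{328} \approx -20.338$)
$b{\left(-33,-20 \right)} a = 2 \left(-33\right) \left(-20 - 33\right) \left(- \frac{6671}{328}\right) = 2 \left(-33\right) \left(-53\right) \left(- \frac{6671}{328}\right) = 3498 \left(- \frac{6671}{328}\right) = - \frac{11667579}{164}$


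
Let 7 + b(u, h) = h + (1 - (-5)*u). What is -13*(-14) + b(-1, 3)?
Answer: 174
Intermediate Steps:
b(u, h) = -6 + h + 5*u (b(u, h) = -7 + (h + (1 - (-5)*u)) = -7 + (h + (1 + 5*u)) = -7 + (1 + h + 5*u) = -6 + h + 5*u)
-13*(-14) + b(-1, 3) = -13*(-14) + (-6 + 3 + 5*(-1)) = 182 + (-6 + 3 - 5) = 182 - 8 = 174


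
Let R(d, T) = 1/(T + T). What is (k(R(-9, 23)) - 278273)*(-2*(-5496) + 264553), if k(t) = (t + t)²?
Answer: -40561991896720/529 ≈ -7.6677e+10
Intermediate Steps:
R(d, T) = 1/(2*T)
k(t) = 4*t² (k(t) = (2*t)² = 4*t²)
(k(R(-9, 23)) - 278273)*(-2*(-5496) + 264553) = (4*((½)/23)² - 278273)*(-2*(-5496) + 264553) = (4*((½)*(1/23))² - 278273)*(10992 + 264553) = (4*(1/46)² - 278273)*275545 = (4*(1/2116) - 278273)*275545 = (1/529 - 278273)*275545 = -147206416/529*275545 = -40561991896720/529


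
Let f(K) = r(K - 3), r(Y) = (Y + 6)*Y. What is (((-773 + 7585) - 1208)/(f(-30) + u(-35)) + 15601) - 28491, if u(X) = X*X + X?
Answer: -26818486/2081 ≈ -12887.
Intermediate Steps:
u(X) = X + X² (u(X) = X² + X = X + X²)
r(Y) = Y*(6 + Y) (r(Y) = (6 + Y)*Y = Y*(6 + Y))
f(K) = (-3 + K)*(3 + K) (f(K) = (K - 3)*(6 + (K - 3)) = (-3 + K)*(6 + (-3 + K)) = (-3 + K)*(3 + K))
(((-773 + 7585) - 1208)/(f(-30) + u(-35)) + 15601) - 28491 = (((-773 + 7585) - 1208)/((-9 + (-30)²) - 35*(1 - 35)) + 15601) - 28491 = ((6812 - 1208)/((-9 + 900) - 35*(-34)) + 15601) - 28491 = (5604/(891 + 1190) + 15601) - 28491 = (5604/2081 + 15601) - 28491 = 32471285/2081 - 28491 = -26818486/2081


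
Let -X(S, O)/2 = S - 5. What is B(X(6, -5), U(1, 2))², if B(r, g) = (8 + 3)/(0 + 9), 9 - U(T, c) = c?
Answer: 121/81 ≈ 1.4938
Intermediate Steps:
X(S, O) = 10 - 2*S (X(S, O) = -2*(S - 5) = -2*(-5 + S) = 10 - 2*S)
U(T, c) = 9 - c
B(r, g) = 11/9
B(X(6, -5), U(1, 2))² = (11/9)² = 121/81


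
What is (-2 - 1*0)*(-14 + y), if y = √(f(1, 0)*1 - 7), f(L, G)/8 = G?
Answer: 28 - 2*I*√7 ≈ 28.0 - 5.2915*I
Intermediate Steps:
f(L, G) = 8*G
y = I*√7 (y = √((8*0)*1 - 7) = √(0*1 - 7) = √(0 - 7) = √(-7) = I*√7 ≈ 2.6458*I)
(-2 - 1*0)*(-14 + y) = (-2 - 1*0)*(-14 + I*√7) = (-2 + 0)*(-14 + I*√7) = -2*(-14 + I*√7) = 28 - 2*I*√7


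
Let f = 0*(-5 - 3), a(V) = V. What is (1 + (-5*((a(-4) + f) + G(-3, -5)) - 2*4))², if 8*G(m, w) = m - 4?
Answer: 19321/64 ≈ 301.89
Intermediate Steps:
G(m, w) = -½ + m/8 (G(m, w) = (m - 4)/8 = (-4 + m)/8 = -½ + m/8)
f = 0 (f = 0*(-8) = 0)
(1 + (-5*((a(-4) + f) + G(-3, -5)) - 2*4))² = (1 + (-5*((-4 + 0) + (-½ + (⅛)*(-3))) - 2*4))² = (1 + (-5*(-4 + (-½ - 3/8)) - 8))² = (1 + (-5*(-4 - 7/8) - 8))² = (1 + (-5*(-39/8) - 8))² = (1 + (195/8 - 8))² = (1 + 131/8)² = (139/8)² = 19321/64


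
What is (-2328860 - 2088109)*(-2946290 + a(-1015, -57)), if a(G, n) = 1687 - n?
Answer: 13005968401074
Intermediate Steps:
(-2328860 - 2088109)*(-2946290 + a(-1015, -57)) = (-2328860 - 2088109)*(-2946290 + (1687 - 1*(-57))) = -4416969*(-2946290 + (1687 + 57)) = -4416969*(-2946290 + 1744) = -4416969*(-2944546) = 13005968401074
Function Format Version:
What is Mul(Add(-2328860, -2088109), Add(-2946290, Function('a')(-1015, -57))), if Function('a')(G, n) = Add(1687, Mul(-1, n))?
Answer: 13005968401074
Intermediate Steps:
Mul(Add(-2328860, -2088109), Add(-2946290, Function('a')(-1015, -57))) = Mul(Add(-2328860, -2088109), Add(-2946290, Add(1687, Mul(-1, -57)))) = Mul(-4416969, Add(-2946290, Add(1687, 57))) = Mul(-4416969, Add(-2946290, 1744)) = Mul(-4416969, -2944546) = 13005968401074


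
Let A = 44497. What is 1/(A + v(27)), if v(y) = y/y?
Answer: 1/44498 ≈ 2.2473e-5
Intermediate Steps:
v(y) = 1
1/(A + v(27)) = 1/(44497 + 1) = 1/44498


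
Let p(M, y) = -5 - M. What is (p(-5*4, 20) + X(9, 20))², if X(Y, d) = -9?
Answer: 36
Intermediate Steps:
(p(-5*4, 20) + X(9, 20))² = ((-5 - (-5)*4) - 9)² = ((-5 - 1*(-20)) - 9)² = ((-5 + 20) - 9)² = (15 - 9)² = 6² = 36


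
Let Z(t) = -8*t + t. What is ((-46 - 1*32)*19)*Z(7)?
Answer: 72618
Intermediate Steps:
Z(t) = -7*t
((-46 - 1*32)*19)*Z(7) = ((-46 - 1*32)*19)*(-7*7) = ((-46 - 32)*19)*(-49) = -78*19*(-49) = -1482*(-49) = 72618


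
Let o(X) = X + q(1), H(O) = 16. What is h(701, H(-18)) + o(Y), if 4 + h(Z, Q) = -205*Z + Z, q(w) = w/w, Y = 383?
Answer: -142624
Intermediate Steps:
q(w) = 1
h(Z, Q) = -4 - 204*Z (h(Z, Q) = -4 + (-205*Z + Z) = -4 - 204*Z)
o(X) = 1 + X (o(X) = X + 1 = 1 + X)
h(701, H(-18)) + o(Y) = (-4 - 204*701) + (1 + 383) = (-4 - 143004) + 384 = -143008 + 384 = -142624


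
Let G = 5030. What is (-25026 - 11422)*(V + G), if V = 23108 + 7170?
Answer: -1286905984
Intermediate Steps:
V = 30278
(-25026 - 11422)*(V + G) = (-25026 - 11422)*(30278 + 5030) = -36448*35308 = -1286905984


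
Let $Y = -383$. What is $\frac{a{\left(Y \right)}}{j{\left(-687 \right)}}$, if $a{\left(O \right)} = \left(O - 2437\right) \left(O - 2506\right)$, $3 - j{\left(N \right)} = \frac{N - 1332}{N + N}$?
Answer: $\frac{3731316840}{701} \approx 5.3228 \cdot 10^{6}$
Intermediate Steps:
$j{\left(N \right)} = 3 - \frac{-1332 + N}{2 N}$ ($j{\left(N \right)} = 3 - \frac{N - 1332}{N + N} = 3 - \frac{-1332 + N}{2 N}$)
$a{\left(O \right)} = \left(-2506 + O\right) \left(-2437 + O\right)$ ($a{\left(O \right)} = \left(-2437 + O\right) \left(-2506 + O\right) = \left(-2506 + O\right) \left(-2437 + O\right)$)
$\frac{a{\left(Y \right)}}{j{\left(-687 \right)}} = \frac{6107122 + \left(-383\right)^{2} - -1893169}{\frac{5}{2} + \frac{666}{-687}} = \frac{6107122 + 146689 + 1893169}{\frac{5}{2} + 666 \left(- \frac{1}{687}\right)} = \frac{8146980}{\frac{5}{2} - \frac{222}{229}} = \frac{8146980}{\frac{701}{458}} = 8146980 \cdot \frac{458}{701} = \frac{3731316840}{701}$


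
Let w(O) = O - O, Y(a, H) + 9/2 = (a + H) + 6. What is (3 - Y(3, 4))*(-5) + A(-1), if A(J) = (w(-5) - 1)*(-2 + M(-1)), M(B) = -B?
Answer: 57/2 ≈ 28.500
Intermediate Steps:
Y(a, H) = 3/2 + H + a (Y(a, H) = -9/2 + ((a + H) + 6) = -9/2 + ((H + a) + 6) = -9/2 + (6 + H + a) = 3/2 + H + a)
w(O) = 0
A(J) = 1 (A(J) = (0 - 1)*(-2 - 1*(-1)) = -(-2 + 1) = -1*(-1) = 1)
(3 - Y(3, 4))*(-5) + A(-1) = (3 - (3/2 + 4 + 3))*(-5) + 1 = (3 - 1*17/2)*(-5) + 1 = (3 - 17/2)*(-5) + 1 = -11/2*(-5) + 1 = 55/2 + 1 = 57/2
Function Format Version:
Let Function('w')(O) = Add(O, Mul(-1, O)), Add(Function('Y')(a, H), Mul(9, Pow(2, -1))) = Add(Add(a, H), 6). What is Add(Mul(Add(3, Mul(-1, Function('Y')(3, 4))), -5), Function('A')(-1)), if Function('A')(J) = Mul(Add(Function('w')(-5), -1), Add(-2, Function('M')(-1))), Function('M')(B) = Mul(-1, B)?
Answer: Rational(57, 2) ≈ 28.500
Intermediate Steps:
Function('Y')(a, H) = Add(Rational(3, 2), H, a) (Function('Y')(a, H) = Add(Rational(-9, 2), Add(Add(a, H), 6)) = Add(Rational(-9, 2), Add(Add(H, a), 6)) = Add(Rational(-9, 2), Add(6, H, a)) = Add(Rational(3, 2), H, a))
Function('w')(O) = 0
Function('A')(J) = 1 (Function('A')(J) = Mul(Add(0, -1), Add(-2, Mul(-1, -1))) = Mul(-1, Add(-2, 1)) = Mul(-1, -1) = 1)
Add(Mul(Add(3, Mul(-1, Function('Y')(3, 4))), -5), Function('A')(-1)) = Add(Mul(Add(3, Mul(-1, Add(Rational(3, 2), 4, 3))), -5), 1) = Add(Mul(Add(3, Mul(-1, Rational(17, 2))), -5), 1) = Add(Mul(Add(3, Rational(-17, 2)), -5), 1) = Add(Mul(Rational(-11, 2), -5), 1) = Add(Rational(55, 2), 1) = Rational(57, 2)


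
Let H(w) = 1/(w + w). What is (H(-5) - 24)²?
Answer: 58081/100 ≈ 580.81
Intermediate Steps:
H(w) = 1/(2*w)
(H(-5) - 24)² = ((½)/(-5) - 24)² = ((½)*(-⅕) - 24)² = (-⅒ - 24)² = (-241/10)² = 58081/100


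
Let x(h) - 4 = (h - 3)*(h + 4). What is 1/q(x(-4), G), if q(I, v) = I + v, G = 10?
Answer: 1/14 ≈ 0.071429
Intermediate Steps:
x(h) = 4 + (-3 + h)*(4 + h) (x(h) = 4 + (h - 3)*(h + 4) = 4 + (-3 + h)*(4 + h))
1/q(x(-4), G) = 1/((-8 - 4 + (-4)**2) + 10) = 1/((-8 - 4 + 16) + 10) = 1/(4 + 10) = 1/14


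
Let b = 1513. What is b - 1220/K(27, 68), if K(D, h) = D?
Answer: 39631/27 ≈ 1467.8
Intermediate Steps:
b - 1220/K(27, 68) = 1513 - 1220/27 = 39631/27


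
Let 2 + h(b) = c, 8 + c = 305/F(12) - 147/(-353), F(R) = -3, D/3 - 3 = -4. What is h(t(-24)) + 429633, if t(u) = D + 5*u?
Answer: 454863533/1059 ≈ 4.2952e+5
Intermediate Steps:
D = -3 (D = 9 + 3*(-4) = 9 - 12 = -3)
t(u) = -3 + 5*u
c = -115696/1059 (c = -8 + (305/(-3) - 147/(-353)) = -8 + (305*(-⅓) - 147*(-1/353)) = -8 + (-305/3 + 147/353) = -8 - 107224/1059 = -115696/1059 ≈ -109.25)
h(b) = -117814/1059 (h(b) = -2 - 115696/1059 = -117814/1059)
h(t(-24)) + 429633 = -117814/1059 + 429633 = 454863533/1059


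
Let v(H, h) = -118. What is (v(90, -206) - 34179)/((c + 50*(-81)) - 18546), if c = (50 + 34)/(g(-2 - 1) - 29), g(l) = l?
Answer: 274376/180789 ≈ 1.5177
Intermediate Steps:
c = -21/8 (c = (50 + 34)/((-2 - 1) - 29) = 84/(-3 - 29) = 84/(-32) = 84*(-1/32) = -21/8 ≈ -2.6250)
(v(90, -206) - 34179)/((c + 50*(-81)) - 18546) = (-118 - 34179)/((-21/8 + 50*(-81)) - 18546) = -34297/((-21/8 - 4050) - 18546) = -34297/(-32421/8 - 18546) = -34297/(-180789/8) = -34297*(-8/180789) = 274376/180789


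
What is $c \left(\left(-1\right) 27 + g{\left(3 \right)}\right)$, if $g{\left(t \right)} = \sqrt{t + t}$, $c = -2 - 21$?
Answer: $621 - 23 \sqrt{6} \approx 564.66$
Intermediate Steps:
$c = -23$
$g{\left(t \right)} = \sqrt{2} \sqrt{t}$ ($g{\left(t \right)} = \sqrt{2 t} = \sqrt{2} \sqrt{t}$)
$c \left(\left(-1\right) 27 + g{\left(3 \right)}\right) = - 23 \left(\left(-1\right) 27 + \sqrt{2} \sqrt{3}\right) = - 23 \left(-27 + \sqrt{6}\right) = 621 - 23 \sqrt{6}$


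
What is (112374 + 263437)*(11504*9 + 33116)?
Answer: 51355324772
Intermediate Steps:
(112374 + 263437)*(11504*9 + 33116) = 375811*(103536 + 33116) = 375811*136652 = 51355324772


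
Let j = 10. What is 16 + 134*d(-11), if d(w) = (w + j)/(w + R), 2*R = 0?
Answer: 310/11 ≈ 28.182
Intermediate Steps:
R = 0 (R = (½)*0 = 0)
d(w) = (10 + w)/w (d(w) = (w + 10)/(w + 0) = (10 + w)/w)
16 + 134*d(-11) = 16 + 134*((10 - 11)/(-11)) = 16 + 134*(-1/11*(-1)) = 16 + 134*(1/11) = 16 + 134/11 = 310/11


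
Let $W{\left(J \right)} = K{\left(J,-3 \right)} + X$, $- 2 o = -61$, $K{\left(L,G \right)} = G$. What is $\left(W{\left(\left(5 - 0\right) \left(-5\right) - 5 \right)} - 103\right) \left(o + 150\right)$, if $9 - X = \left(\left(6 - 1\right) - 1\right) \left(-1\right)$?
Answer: $- \frac{33573}{2} \approx -16787.0$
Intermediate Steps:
$o = \frac{61}{2}$ ($o = \left(- \frac{1}{2}\right) \left(-61\right) = \frac{61}{2} \approx 30.5$)
$X = 13$ ($X = 9 - \left(\left(6 - 1\right) - 1\right) \left(-1\right) = 9 - \left(5 - 1\right) \left(-1\right) = 9 - 4 \left(-1\right) = 9 - -4 = 9 + 4 = 13$)
$W{\left(J \right)} = 10$ ($W{\left(J \right)} = -3 + 13 = 10$)
$\left(W{\left(\left(5 - 0\right) \left(-5\right) - 5 \right)} - 103\right) \left(o + 150\right) = \left(10 - 103\right) \left(\frac{61}{2} + 150\right) = \left(-93\right) \frac{361}{2} = - \frac{33573}{2}$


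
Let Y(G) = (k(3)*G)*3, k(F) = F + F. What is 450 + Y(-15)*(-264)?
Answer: 71730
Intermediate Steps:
k(F) = 2*F
Y(G) = 18*G (Y(G) = ((2*3)*G)*3 = (6*G)*3 = 18*G)
450 + Y(-15)*(-264) = 450 + (18*(-15))*(-264) = 450 - 270*(-264) = 450 + 71280 = 71730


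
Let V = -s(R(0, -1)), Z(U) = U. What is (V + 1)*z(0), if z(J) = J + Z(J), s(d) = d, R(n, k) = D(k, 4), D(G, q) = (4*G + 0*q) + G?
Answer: 0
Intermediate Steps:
D(G, q) = 5*G (D(G, q) = (4*G + 0) + G = 4*G + G = 5*G)
R(n, k) = 5*k
z(J) = 2*J (z(J) = J + J = 2*J)
V = 5 (V = -5*(-1) = -1*(-5) = 5)
(V + 1)*z(0) = (5 + 1)*(2*0) = 6*0 = 0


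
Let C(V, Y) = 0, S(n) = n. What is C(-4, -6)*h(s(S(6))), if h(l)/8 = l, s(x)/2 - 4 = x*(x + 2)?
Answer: 0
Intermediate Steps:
s(x) = 8 + 2*x*(2 + x) (s(x) = 8 + 2*(x*(x + 2)) = 8 + 2*(x*(2 + x)) = 8 + 2*x*(2 + x))
h(l) = 8*l
C(-4, -6)*h(s(S(6))) = 0*(8*(8 + 2*6² + 4*6)) = 0*(8*(8 + 2*36 + 24)) = 0*(8*(8 + 72 + 24)) = 0*(8*104) = 0*832 = 0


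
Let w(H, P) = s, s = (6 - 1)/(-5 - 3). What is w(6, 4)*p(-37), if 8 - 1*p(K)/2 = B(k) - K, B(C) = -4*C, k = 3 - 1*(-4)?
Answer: 5/4 ≈ 1.2500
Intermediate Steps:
s = -5/8 (s = 5/(-8) = 5*(-1/8) = -5/8 ≈ -0.62500)
k = 7 (k = 3 + 4 = 7)
w(H, P) = -5/8
p(K) = 72 + 2*K (p(K) = 16 - 2*(-4*7 - K) = 16 - 2*(-28 - K) = 16 + (56 + 2*K) = 72 + 2*K)
w(6, 4)*p(-37) = -5*(72 + 2*(-37))/8 = -5*(72 - 74)/8 = -5/8*(-2) = 5/4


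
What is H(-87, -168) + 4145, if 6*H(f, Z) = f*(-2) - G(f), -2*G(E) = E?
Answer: 16667/4 ≈ 4166.8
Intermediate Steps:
G(E) = -E/2
H(f, Z) = -f/4 (H(f, Z) = (f*(-2) - (-1)*f/2)/6 = (-2*f + f/2)/6 = (-3*f/2)/6 = -f/4)
H(-87, -168) + 4145 = -1/4*(-87) + 4145 = 87/4 + 4145 = 16667/4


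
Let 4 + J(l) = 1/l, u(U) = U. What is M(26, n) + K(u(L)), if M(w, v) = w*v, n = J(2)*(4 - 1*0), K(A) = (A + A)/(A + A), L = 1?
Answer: -363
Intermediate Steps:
K(A) = 1 (K(A) = (2*A)/((2*A)) = (2*A)*(1/(2*A)) = 1)
J(l) = -4 + 1/l
n = -14 (n = (-4 + 1/2)*(4 - 1*0) = (-4 + ½)*(4 + 0) = -7/2*4 = -14)
M(w, v) = v*w
M(26, n) + K(u(L)) = -14*26 + 1 = -364 + 1 = -363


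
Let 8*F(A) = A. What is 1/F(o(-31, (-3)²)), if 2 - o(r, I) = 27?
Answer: -8/25 ≈ -0.32000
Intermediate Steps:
o(r, I) = -25 (o(r, I) = 2 - 1*27 = 2 - 27 = -25)
F(A) = A/8
1/F(o(-31, (-3)²)) = 1/((⅛)*(-25)) = 1/(-25/8) = -8/25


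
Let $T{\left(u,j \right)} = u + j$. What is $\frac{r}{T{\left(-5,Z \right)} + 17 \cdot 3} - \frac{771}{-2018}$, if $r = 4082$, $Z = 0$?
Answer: $\frac{4136471}{46414} \approx 89.121$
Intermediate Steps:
$T{\left(u,j \right)} = j + u$
$\frac{r}{T{\left(-5,Z \right)} + 17 \cdot 3} - \frac{771}{-2018} = \frac{4082}{\left(0 - 5\right) + 17 \cdot 3} - \frac{771}{-2018} = \frac{4082}{-5 + 51} - - \frac{771}{2018} = \frac{4082}{46} + \frac{771}{2018} = 4082 \cdot \frac{1}{46} + \frac{771}{2018} = \frac{2041}{23} + \frac{771}{2018} = \frac{4136471}{46414}$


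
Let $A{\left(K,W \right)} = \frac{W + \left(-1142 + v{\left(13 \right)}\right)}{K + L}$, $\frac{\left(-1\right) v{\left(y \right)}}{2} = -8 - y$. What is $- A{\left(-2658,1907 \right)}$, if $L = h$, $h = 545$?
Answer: $\frac{807}{2113} \approx 0.38192$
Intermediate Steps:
$v{\left(y \right)} = 16 + 2 y$ ($v{\left(y \right)} = - 2 \left(-8 - y\right) = 16 + 2 y$)
$L = 545$
$A{\left(K,W \right)} = \frac{-1100 + W}{545 + K}$ ($A{\left(K,W \right)} = \frac{W + \left(-1142 + \left(16 + 2 \cdot 13\right)\right)}{K + 545} = \frac{W + \left(-1142 + \left(16 + 26\right)\right)}{545 + K} = \frac{W + \left(-1142 + 42\right)}{545 + K} = \frac{W - 1100}{545 + K} = \frac{-1100 + W}{545 + K}$)
$- A{\left(-2658,1907 \right)} = - \frac{-1100 + 1907}{545 - 2658} = - \frac{807}{-2113} = - \frac{\left(-1\right) 807}{2113} = \left(-1\right) \left(- \frac{807}{2113}\right) = \frac{807}{2113}$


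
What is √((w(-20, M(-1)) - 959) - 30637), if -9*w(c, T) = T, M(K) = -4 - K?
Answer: I*√284361/3 ≈ 177.75*I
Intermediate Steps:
w(c, T) = -T/9
√((w(-20, M(-1)) - 959) - 30637) = √((-(-4 - 1*(-1))/9 - 959) - 30637) = √((-(-4 + 1)/9 - 959) - 30637) = √((-⅑*(-3) - 959) - 30637) = √((⅓ - 959) - 30637) = √(-2876/3 - 30637) = √(-94787/3) = I*√284361/3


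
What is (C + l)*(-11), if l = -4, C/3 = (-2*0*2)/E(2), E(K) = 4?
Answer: 44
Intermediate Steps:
C = 0 (C = 3*((-2*0*2)/4) = 3*((0*2)*(¼)) = 3*(0*(¼)) = 3*0 = 0)
(C + l)*(-11) = (0 - 4)*(-11) = -4*(-11) = 44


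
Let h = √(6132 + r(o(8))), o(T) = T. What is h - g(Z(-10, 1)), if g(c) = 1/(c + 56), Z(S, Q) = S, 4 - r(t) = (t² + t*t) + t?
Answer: -1/46 + 20*√15 ≈ 77.438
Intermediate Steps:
r(t) = 4 - t - 2*t² (r(t) = 4 - ((t² + t*t) + t) = 4 - ((t² + t²) + t) = 4 - (2*t² + t) = 4 - (t + 2*t²) = 4 + (-t - 2*t²) = 4 - t - 2*t²)
g(c) = 1/(56 + c)
h = 20*√15 (h = √(6132 + (4 - 1*8 - 2*8²)) = √(6132 + (4 - 8 - 2*64)) = √(6132 + (4 - 8 - 128)) = √(6132 - 132) = √6000 = 20*√15 ≈ 77.460)
h - g(Z(-10, 1)) = 20*√15 - 1/(56 - 10) = 20*√15 - 1/46 = -1/46 + 20*√15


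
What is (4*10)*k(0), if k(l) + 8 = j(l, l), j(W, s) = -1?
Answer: -360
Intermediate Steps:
k(l) = -9 (k(l) = -8 - 1 = -9)
(4*10)*k(0) = (4*10)*(-9) = 40*(-9) = -360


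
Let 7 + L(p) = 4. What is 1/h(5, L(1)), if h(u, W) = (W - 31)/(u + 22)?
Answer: -27/34 ≈ -0.79412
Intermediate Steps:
L(p) = -3 (L(p) = -7 + 4 = -3)
h(u, W) = (-31 + W)/(22 + u)
1/h(5, L(1)) = 1/((-31 - 3)/(22 + 5)) = 1/(-34/27) = -27/34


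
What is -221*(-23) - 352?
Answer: 4731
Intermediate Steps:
-221*(-23) - 352 = 5083 - 352 = 4731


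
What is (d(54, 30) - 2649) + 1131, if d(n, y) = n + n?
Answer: -1410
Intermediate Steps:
d(n, y) = 2*n
(d(54, 30) - 2649) + 1131 = (2*54 - 2649) + 1131 = (108 - 2649) + 1131 = -2541 + 1131 = -1410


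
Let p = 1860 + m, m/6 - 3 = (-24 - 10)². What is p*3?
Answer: 26442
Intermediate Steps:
m = 6954 (m = 18 + 6*(-24 - 10)² = 18 + 6*(-34)² = 18 + 6*1156 = 18 + 6936 = 6954)
p = 8814 (p = 1860 + 6954 = 8814)
p*3 = 8814*3 = 26442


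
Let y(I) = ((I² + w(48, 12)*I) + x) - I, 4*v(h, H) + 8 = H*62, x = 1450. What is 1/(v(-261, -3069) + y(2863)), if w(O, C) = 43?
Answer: 2/16541787 ≈ 1.2091e-7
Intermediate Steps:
v(h, H) = -2 + 31*H/2 (v(h, H) = -2 + (H*62)/4 = -2 + (62*H)/4 = -2 + 31*H/2)
y(I) = 1450 + I² + 42*I (y(I) = ((I² + 43*I) + 1450) - I = (1450 + I² + 43*I) - I = 1450 + I² + 42*I)
1/(v(-261, -3069) + y(2863)) = 1/((-2 + (31/2)*(-3069)) + (1450 + 2863² + 42*2863)) = 1/((-2 - 95139/2) + (1450 + 8196769 + 120246)) = 1/(-95143/2 + 8318465) = 1/(16541787/2) = 2/16541787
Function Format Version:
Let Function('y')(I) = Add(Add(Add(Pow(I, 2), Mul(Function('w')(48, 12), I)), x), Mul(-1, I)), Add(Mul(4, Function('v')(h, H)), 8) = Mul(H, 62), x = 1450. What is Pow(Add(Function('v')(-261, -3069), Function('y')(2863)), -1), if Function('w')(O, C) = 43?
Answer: Rational(2, 16541787) ≈ 1.2091e-7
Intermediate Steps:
Function('v')(h, H) = Add(-2, Mul(Rational(31, 2), H)) (Function('v')(h, H) = Add(-2, Mul(Rational(1, 4), Mul(H, 62))) = Add(-2, Mul(Rational(1, 4), Mul(62, H))) = Add(-2, Mul(Rational(31, 2), H)))
Function('y')(I) = Add(1450, Pow(I, 2), Mul(42, I)) (Function('y')(I) = Add(Add(Add(Pow(I, 2), Mul(43, I)), 1450), Mul(-1, I)) = Add(Add(1450, Pow(I, 2), Mul(43, I)), Mul(-1, I)) = Add(1450, Pow(I, 2), Mul(42, I)))
Pow(Add(Function('v')(-261, -3069), Function('y')(2863)), -1) = Pow(Add(Add(-2, Mul(Rational(31, 2), -3069)), Add(1450, Pow(2863, 2), Mul(42, 2863))), -1) = Pow(Add(Add(-2, Rational(-95139, 2)), Add(1450, 8196769, 120246)), -1) = Pow(Add(Rational(-95143, 2), 8318465), -1) = Pow(Rational(16541787, 2), -1) = Rational(2, 16541787)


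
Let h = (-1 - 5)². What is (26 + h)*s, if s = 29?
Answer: 1798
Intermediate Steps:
h = 36 (h = (-6)² = 36)
(26 + h)*s = (26 + 36)*29 = 62*29 = 1798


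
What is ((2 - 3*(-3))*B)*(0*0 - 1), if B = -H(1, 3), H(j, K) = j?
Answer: 11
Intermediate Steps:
B = -1 (B = -1*1 = -1)
((2 - 3*(-3))*B)*(0*0 - 1) = ((2 - 3*(-3))*(-1))*(0*0 - 1) = ((2 + 9)*(-1))*(0 - 1) = (11*(-1))*(-1) = -11*(-1) = 11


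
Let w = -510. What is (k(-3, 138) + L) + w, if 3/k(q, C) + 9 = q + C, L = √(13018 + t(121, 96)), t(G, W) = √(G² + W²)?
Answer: -21419/42 + √(13018 + √23857) ≈ -395.21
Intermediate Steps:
L = √(13018 + √23857) (L = √(13018 + √(121² + 96²)) = √(13018 + √(14641 + 9216)) = √(13018 + √23857) ≈ 114.77)
k(q, C) = 3/(-9 + C + q) (k(q, C) = 3/(-9 + (q + C)) = 3/(-9 + (C + q)) = 3/(-9 + C + q))
(k(-3, 138) + L) + w = (3/(-9 + 138 - 3) + √(13018 + √23857)) - 510 = (3/126 + √(13018 + √23857)) - 510 = (3*(1/126) + √(13018 + √23857)) - 510 = (1/42 + √(13018 + √23857)) - 510 = -21419/42 + √(13018 + √23857)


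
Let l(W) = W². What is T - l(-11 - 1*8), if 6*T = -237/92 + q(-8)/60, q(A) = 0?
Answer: -66503/184 ≈ -361.43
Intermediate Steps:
T = -79/184 (T = (-237/92 + 0/60)/6 = (-237*1/92 + 0*(1/60))/6 = (-237/92 + 0)/6 = (⅙)*(-237/92) = -79/184 ≈ -0.42935)
T - l(-11 - 1*8) = -79/184 - (-11 - 1*8)² = -79/184 - (-11 - 8)² = -79/184 - 1*(-19)² = -79/184 - 1*361 = -79/184 - 361 = -66503/184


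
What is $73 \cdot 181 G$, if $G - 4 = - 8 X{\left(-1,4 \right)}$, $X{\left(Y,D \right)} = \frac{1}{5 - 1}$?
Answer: $26426$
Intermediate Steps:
$X{\left(Y,D \right)} = \frac{1}{4}$
$G = 2$ ($G = 4 - 2 = 2$)
$73 \cdot 181 G = 73 \cdot 181 \cdot 2 = 13213 \cdot 2 = 26426$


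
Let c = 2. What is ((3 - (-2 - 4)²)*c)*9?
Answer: -594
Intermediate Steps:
((3 - (-2 - 4)²)*c)*9 = ((3 - (-2 - 4)²)*2)*9 = ((3 - 1*(-6)²)*2)*9 = ((3 - 1*36)*2)*9 = ((3 - 36)*2)*9 = -33*2*9 = -66*9 = -594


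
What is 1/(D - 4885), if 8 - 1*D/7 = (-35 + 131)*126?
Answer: -1/89501 ≈ -1.1173e-5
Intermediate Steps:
D = -84616 (D = 56 - 7*(-35 + 131)*126 = 56 - 672*126 = 56 - 7*12096 = 56 - 84672 = -84616)
1/(D - 4885) = 1/(-84616 - 4885) = 1/(-89501) = -1/89501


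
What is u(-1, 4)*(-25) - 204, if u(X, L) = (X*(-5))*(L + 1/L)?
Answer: -2941/4 ≈ -735.25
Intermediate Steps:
u(X, L) = -5*X*(L + 1/L) (u(X, L) = (-5*X)*(L + 1/L) = -5*X*(L + 1/L))
u(-1, 4)*(-25) - 204 = -5*(-1)*(1 + 4²)/4*(-25) - 204 = -5*(-1)*¼*(1 + 16)*(-25) - 204 = -5*(-1)*¼*17*(-25) - 204 = (85/4)*(-25) - 204 = -2125/4 - 204 = -2941/4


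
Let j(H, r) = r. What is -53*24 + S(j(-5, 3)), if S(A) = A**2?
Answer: -1263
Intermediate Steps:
-53*24 + S(j(-5, 3)) = -53*24 + 3**2 = -1272 + 9 = -1263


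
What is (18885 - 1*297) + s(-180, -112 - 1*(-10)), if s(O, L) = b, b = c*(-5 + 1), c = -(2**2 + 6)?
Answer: 18628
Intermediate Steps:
c = -10 (c = -(4 + 6) = -1*10 = -10)
b = 40 (b = -10*(-5 + 1) = -10*(-4) = 40)
s(O, L) = 40
(18885 - 1*297) + s(-180, -112 - 1*(-10)) = (18885 - 1*297) + 40 = (18885 - 297) + 40 = 18588 + 40 = 18628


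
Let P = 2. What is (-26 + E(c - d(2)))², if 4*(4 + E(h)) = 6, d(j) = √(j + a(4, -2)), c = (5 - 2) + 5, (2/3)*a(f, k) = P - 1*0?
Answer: 3249/4 ≈ 812.25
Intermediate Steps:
a(f, k) = 3 (a(f, k) = 3*(2 - 1*0)/2 = 3*(2 + 0)/2 = (3/2)*2 = 3)
c = 8 (c = 3 + 5 = 8)
d(j) = √(3 + j) (d(j) = √(j + 3) = √(3 + j))
E(h) = -5/2 (E(h) = -4 + (¼)*6 = -4 + 3/2 = -5/2)
(-26 + E(c - d(2)))² = (-26 - 5/2)² = (-57/2)² = 3249/4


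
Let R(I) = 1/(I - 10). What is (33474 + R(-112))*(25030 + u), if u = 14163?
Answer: 160057431611/122 ≈ 1.3119e+9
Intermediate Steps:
R(I) = 1/(-10 + I)
(33474 + R(-112))*(25030 + u) = (33474 + 1/(-10 - 112))*(25030 + 14163) = (33474 + 1/(-122))*39193 = (33474 - 1/122)*39193 = (4083827/122)*39193 = 160057431611/122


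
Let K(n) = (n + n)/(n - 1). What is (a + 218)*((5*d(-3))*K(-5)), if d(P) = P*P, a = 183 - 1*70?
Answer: 24825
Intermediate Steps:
a = 113 (a = 183 - 70 = 113)
K(n) = 2*n/(-1 + n) (K(n) = (2*n)/(-1 + n) = 2*n/(-1 + n))
d(P) = P**2
(a + 218)*((5*d(-3))*K(-5)) = (113 + 218)*((5*(-3)**2)*(2*(-5)/(-1 - 5))) = 331*((5*9)*(2*(-5)/(-6))) = 331*(45*(2*(-5)*(-1/6))) = 331*(45*(5/3)) = 331*75 = 24825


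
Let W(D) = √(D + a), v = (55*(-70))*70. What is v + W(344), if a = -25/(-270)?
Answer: -269500 + √111486/18 ≈ -2.6948e+5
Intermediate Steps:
v = -269500 (v = -3850*70 = -269500)
a = 5/54 (a = -25*(-1/270) = 5/54 ≈ 0.092593)
W(D) = √(5/54 + D) (W(D) = √(D + 5/54) = √(5/54 + D))
v + W(344) = -269500 + √(30 + 324*344)/18 = -269500 + √(30 + 111456)/18 = -269500 + √111486/18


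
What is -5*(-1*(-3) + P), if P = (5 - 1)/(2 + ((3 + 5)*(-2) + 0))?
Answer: -95/7 ≈ -13.571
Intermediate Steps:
P = -2/7 (P = 4/(2 + (8*(-2) + 0)) = 4/(2 + (-16 + 0)) = 4/(2 - 16) = 4/(-14) = 4*(-1/14) = -2/7 ≈ -0.28571)
-5*(-1*(-3) + P) = -5*(-1*(-3) - 2/7) = -5*(3 - 2/7) = -5*19/7 = -95/7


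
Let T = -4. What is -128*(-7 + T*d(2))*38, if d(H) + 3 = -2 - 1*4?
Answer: -141056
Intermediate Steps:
d(H) = -9 (d(H) = -3 + (-2 - 1*4) = -3 + (-2 - 4) = -3 - 6 = -9)
-128*(-7 + T*d(2))*38 = -128*(-7 - 4*(-9))*38 = -128*(-7 + 36)*38 = -128*29*38 = -3712*38 = -141056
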